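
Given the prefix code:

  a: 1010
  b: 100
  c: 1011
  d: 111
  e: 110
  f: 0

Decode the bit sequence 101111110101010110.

cdaae

Read left to right; each codeword is recognised as soon as it completes (prefix code):
  1011→c | 111→d | 1010→a | 1010→a | 110→e
Decoded message: cdaae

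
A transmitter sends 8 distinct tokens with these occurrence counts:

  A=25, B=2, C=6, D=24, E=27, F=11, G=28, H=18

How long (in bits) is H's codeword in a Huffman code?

3

Huffman merges, smallest pair first:
merge B(2) and C(6): 8
merge 8 and F(11): 19
merge H(18) and 19: 37
merge D(24) and A(25): 49
merge E(27) and G(28): 55
merge 37 and 49: 86
merge 55 and 86: 141
H sits 3 levels below the root, so its codeword is 3 bits.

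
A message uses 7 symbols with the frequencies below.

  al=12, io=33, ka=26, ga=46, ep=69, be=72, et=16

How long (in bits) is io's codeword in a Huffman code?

Repeatedly merge the two smallest:
combine al(12), et(16) → 28
combine ka(26), 28 → 54
combine io(33), ga(46) → 79
combine 54, ep(69) → 123
combine be(72), 79 → 151
combine 123, 151 → 274
The subtree containing io is merged 3 times, so code length = 3.

3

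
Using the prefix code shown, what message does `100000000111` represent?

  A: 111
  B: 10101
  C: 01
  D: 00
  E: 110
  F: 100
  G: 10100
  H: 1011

FDDDA

Read left to right; each codeword is recognised as soon as it completes (prefix code):
  100→F | 00→D | 00→D | 00→D | 111→A
Decoded message: FDDDA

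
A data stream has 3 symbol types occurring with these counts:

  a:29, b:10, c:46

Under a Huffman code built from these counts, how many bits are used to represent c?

1

Repeatedly merge the two smallest:
b(10) + a(29) → 39
39 + c(46) → 85
c sits one level below the root: a 1-bit codeword.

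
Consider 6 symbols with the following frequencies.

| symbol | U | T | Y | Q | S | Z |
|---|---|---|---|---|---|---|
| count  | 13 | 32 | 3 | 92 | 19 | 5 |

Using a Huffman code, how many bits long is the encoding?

Merge the two smallest weights repeatedly:
Y(3) + Z(5) → 8
8 + U(13) → 21
S(19) + 21 → 40
T(32) + 40 → 72
72 + Q(92) → 164
The encoded length is the sum of every internal node's weight: 8 + 21 + 40 + 72 + 164 = 305 bits.

305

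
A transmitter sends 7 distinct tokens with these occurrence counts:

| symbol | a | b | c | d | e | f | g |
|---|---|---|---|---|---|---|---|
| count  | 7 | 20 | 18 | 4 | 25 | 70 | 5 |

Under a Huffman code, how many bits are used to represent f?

Repeatedly merge the two smallest:
merge d(4) and g(5): 9
merge a(7) and 9: 16
merge 16 and c(18): 34
merge b(20) and e(25): 45
merge 34 and 45: 79
merge f(70) and 79: 149
f is merged only at the final step, so code length = 1.

1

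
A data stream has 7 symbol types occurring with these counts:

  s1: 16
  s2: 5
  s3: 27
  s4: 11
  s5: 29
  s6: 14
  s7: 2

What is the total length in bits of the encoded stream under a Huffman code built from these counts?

263

Greedily combine the two least-frequent nodes:
merge s7(2) and s2(5): 7
merge 7 and s4(11): 18
merge s6(14) and s1(16): 30
merge 18 and s3(27): 45
merge s5(29) and 30: 59
merge 45 and 59: 104
Each symbol's bit-cost is frequency × depth; summing gives 263 bits (equivalently 7 + 18 + 30 + 45 + 59 + 104).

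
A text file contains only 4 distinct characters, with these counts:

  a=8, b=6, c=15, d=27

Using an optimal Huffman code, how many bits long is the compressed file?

Build the Huffman tree bottom-up:
merge b(6) and a(8): 14
merge 14 and c(15): 29
merge d(27) and 29: 56
The encoded length is the sum of every internal node's weight: 14 + 29 + 56 = 99 bits.

99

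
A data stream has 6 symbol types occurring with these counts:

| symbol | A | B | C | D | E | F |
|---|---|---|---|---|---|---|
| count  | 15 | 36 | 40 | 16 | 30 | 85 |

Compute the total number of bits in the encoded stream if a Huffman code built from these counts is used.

Greedily combine the two least-frequent nodes:
merge A(15) and D(16): 31
merge E(30) and 31: 61
merge B(36) and C(40): 76
merge 61 and 76: 137
merge F(85) and 137: 222
Each symbol's bit-cost is frequency × depth; summing gives 527 bits (equivalently 31 + 61 + 76 + 137 + 222).

527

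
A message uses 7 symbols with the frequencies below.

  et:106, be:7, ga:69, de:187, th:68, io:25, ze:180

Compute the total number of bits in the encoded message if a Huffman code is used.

1585

Greedily combine the two least-frequent nodes:
combine be(7), io(25) → 32
combine 32, th(68) → 100
combine ga(69), 100 → 169
combine et(106), 169 → 275
combine ze(180), de(187) → 367
combine 275, 367 → 642
The encoded length is the sum of every internal node's weight: 32 + 100 + 169 + 275 + 367 + 642 = 1585 bits.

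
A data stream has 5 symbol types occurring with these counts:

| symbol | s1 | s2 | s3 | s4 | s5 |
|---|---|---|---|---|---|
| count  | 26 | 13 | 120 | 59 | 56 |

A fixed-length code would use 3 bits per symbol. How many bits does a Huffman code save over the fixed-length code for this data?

Fixed-length: 3 bits × 274 symbols = 822 bits.
Huffman merges:
s2(13) + s1(26) → 39
39 + s5(56) → 95
s4(59) + 95 → 154
s3(120) + 154 → 274
Huffman total = 39 + 95 + 154 + 274 = 562 bits.
Saving = 822 − 562 = 260 bits.

260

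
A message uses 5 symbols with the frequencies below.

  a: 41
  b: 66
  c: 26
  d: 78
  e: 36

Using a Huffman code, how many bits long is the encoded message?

556

Merge the two smallest weights repeatedly:
merge c(26) and e(36): 62
merge a(41) and 62: 103
merge b(66) and d(78): 144
merge 103 and 144: 247
The encoded length is the sum of every internal node's weight: 62 + 103 + 144 + 247 = 556 bits.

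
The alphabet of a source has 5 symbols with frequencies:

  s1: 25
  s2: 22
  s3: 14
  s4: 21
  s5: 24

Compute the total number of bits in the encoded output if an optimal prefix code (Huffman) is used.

Build the Huffman tree bottom-up:
merge s3(14) and s4(21): 35
merge s2(22) and s5(24): 46
merge s1(25) and 35: 60
merge 46 and 60: 106
Each symbol's bit-cost is frequency × depth; summing gives 247 bits (equivalently 35 + 46 + 60 + 106).

247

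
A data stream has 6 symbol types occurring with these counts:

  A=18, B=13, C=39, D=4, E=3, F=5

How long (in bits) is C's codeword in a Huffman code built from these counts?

1

Huffman merges, smallest pair first:
combine E(3), D(4) → 7
combine F(5), 7 → 12
combine 12, B(13) → 25
combine A(18), 25 → 43
combine C(39), 43 → 82
C sits one level below the root: a 1-bit codeword.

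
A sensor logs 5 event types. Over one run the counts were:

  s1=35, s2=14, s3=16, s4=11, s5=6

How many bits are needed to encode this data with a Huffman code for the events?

Greedily combine the two least-frequent nodes:
combine s5(6), s4(11) → 17
combine s2(14), s3(16) → 30
combine 17, 30 → 47
combine s1(35), 47 → 82
Total encoded bits = sum of merged weights = 17 + 30 + 47 + 82 = 176.

176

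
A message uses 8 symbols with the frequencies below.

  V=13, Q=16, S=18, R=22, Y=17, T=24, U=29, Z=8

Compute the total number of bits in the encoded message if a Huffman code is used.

433

Build the Huffman tree bottom-up:
Z(8) + V(13) → 21
Q(16) + Y(17) → 33
S(18) + 21 → 39
R(22) + T(24) → 46
U(29) + 33 → 62
39 + 46 → 85
62 + 85 → 147
The encoded length is the sum of every internal node's weight: 21 + 33 + 39 + 46 + 62 + 85 + 147 = 433 bits.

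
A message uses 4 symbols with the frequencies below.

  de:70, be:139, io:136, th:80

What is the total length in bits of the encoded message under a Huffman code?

850

Greedily combine the two least-frequent nodes:
de(70) + th(80) → 150
io(136) + be(139) → 275
150 + 275 → 425
Each symbol's bit-cost is frequency × depth; summing gives 850 bits (equivalently 150 + 275 + 425).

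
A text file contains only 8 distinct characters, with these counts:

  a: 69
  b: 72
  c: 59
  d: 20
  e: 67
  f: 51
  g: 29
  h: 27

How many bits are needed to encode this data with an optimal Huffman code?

1157

Merge the two smallest weights repeatedly:
d(20) + h(27) → 47
g(29) + 47 → 76
f(51) + c(59) → 110
e(67) + a(69) → 136
b(72) + 76 → 148
110 + 136 → 246
148 + 246 → 394
Total encoded bits = sum of merged weights = 47 + 76 + 110 + 136 + 148 + 246 + 394 = 1157.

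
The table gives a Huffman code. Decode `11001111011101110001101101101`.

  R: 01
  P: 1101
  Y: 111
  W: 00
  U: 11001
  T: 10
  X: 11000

UYRPXPTP

Read left to right; each codeword is recognised as soon as it completes (prefix code):
  11001→U | 111→Y | 01→R | 1101→P | 11000→X | 1101→P | 10→T | 1101→P
Decoded message: UYRPXPTP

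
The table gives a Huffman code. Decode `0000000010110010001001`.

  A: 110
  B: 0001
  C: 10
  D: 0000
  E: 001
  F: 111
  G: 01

DDCAGBE

Read left to right; each codeword is recognised as soon as it completes (prefix code):
  0000→D | 0000→D | 10→C | 110→A | 01→G | 0001→B | 001→E
Decoded message: DDCAGBE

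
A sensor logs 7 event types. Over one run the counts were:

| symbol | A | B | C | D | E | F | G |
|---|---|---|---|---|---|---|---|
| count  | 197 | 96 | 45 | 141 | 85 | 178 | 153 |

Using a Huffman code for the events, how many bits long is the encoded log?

2440

Greedily combine the two least-frequent nodes:
combine C(45), E(85) → 130
combine B(96), 130 → 226
combine D(141), G(153) → 294
combine F(178), A(197) → 375
combine 226, 294 → 520
combine 375, 520 → 895
Each symbol's bit-cost is frequency × depth; summing gives 2440 bits (equivalently 130 + 226 + 294 + 375 + 520 + 895).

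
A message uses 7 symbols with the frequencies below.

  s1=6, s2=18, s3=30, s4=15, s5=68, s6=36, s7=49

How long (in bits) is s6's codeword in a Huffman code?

3

Huffman merges, smallest pair first:
merge s1(6) and s4(15): 21
merge s2(18) and 21: 39
merge s3(30) and s6(36): 66
merge 39 and s7(49): 88
merge 66 and s5(68): 134
merge 88 and 134: 222
s6's leaf is at depth 3, giving a 3-bit codeword.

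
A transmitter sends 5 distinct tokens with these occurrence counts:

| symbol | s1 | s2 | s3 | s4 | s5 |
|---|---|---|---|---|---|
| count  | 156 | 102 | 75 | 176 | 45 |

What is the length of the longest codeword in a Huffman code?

Merge the two lowest-weight nodes at each step:
merge s5(45) and s3(75): 120
merge s2(102) and 120: 222
merge s1(156) and s4(176): 332
merge 222 and 332: 554
Maximum depth reached is 3.

3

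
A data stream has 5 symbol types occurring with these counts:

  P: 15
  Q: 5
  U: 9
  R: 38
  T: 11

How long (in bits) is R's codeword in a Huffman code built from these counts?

Build the tree from the bottom:
Q(5) + U(9) → 14
T(11) + 14 → 25
P(15) + 25 → 40
R(38) + 40 → 78
R is merged only at the final step, so code length = 1.

1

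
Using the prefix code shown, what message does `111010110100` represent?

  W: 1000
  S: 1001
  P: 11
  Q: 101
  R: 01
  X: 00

PQRQX

Read left to right; each codeword is recognised as soon as it completes (prefix code):
  11→P | 101→Q | 01→R | 101→Q | 00→X
Decoded message: PQRQX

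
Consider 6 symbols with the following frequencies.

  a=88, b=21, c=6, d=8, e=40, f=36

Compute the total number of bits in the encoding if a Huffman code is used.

Greedily combine the two least-frequent nodes:
c(6) + d(8) → 14
14 + b(21) → 35
35 + f(36) → 71
e(40) + 71 → 111
a(88) + 111 → 199
Each symbol's bit-cost is frequency × depth; summing gives 430 bits (equivalently 14 + 35 + 71 + 111 + 199).

430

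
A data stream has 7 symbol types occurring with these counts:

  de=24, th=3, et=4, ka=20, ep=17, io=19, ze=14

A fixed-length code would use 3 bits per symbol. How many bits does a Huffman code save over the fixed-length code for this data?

Fixed-length: 3 bits × 101 symbols = 303 bits.
Huffman merges:
merge th(3) and et(4): 7
merge 7 and ze(14): 21
merge ep(17) and io(19): 36
merge ka(20) and 21: 41
merge de(24) and 36: 60
merge 41 and 60: 101
Huffman total = 7 + 21 + 36 + 41 + 60 + 101 = 266 bits.
Saving = 303 − 266 = 37 bits.

37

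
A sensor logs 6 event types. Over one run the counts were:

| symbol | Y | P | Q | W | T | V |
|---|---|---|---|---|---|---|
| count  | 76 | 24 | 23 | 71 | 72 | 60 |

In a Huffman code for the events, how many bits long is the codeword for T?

Huffman merges, smallest pair first:
Q(23) + P(24) → 47
47 + V(60) → 107
W(71) + T(72) → 143
Y(76) + 107 → 183
143 + 183 → 326
The subtree containing T is merged 2 times, so code length = 2.

2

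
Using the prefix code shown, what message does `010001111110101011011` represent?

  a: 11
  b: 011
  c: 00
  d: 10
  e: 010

ecaaaedab

Read left to right; each codeword is recognised as soon as it completes (prefix code):
  010→e | 00→c | 11→a | 11→a | 11→a | 010→e | 10→d | 11→a | 011→b
Decoded message: ecaaaedab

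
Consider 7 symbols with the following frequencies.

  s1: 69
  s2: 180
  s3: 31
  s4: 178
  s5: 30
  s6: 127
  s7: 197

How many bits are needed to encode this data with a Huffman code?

Build the Huffman tree bottom-up:
merge s5(30) and s3(31): 61
merge 61 and s1(69): 130
merge s6(127) and 130: 257
merge s4(178) and s2(180): 358
merge s7(197) and 257: 454
merge 358 and 454: 812
Total encoded bits = sum of merged weights = 61 + 130 + 257 + 358 + 454 + 812 = 2072.

2072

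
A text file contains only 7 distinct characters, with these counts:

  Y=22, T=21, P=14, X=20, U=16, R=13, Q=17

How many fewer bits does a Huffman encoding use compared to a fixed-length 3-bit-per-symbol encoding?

22

Fixed-length: 3 bits × 123 symbols = 369 bits.
Huffman merges:
R(13) + P(14) → 27
U(16) + Q(17) → 33
X(20) + T(21) → 41
Y(22) + 27 → 49
33 + 41 → 74
49 + 74 → 123
Huffman total = 27 + 33 + 41 + 49 + 74 + 123 = 347 bits.
Saving = 369 − 347 = 22 bits.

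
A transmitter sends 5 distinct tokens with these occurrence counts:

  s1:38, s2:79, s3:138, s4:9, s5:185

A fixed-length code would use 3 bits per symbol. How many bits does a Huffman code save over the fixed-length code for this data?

Fixed-length: 3 bits × 449 symbols = 1347 bits.
Huffman merges:
merge s4(9) and s1(38): 47
merge 47 and s2(79): 126
merge 126 and s3(138): 264
merge s5(185) and 264: 449
Huffman total = 47 + 126 + 264 + 449 = 886 bits.
Saving = 1347 − 886 = 461 bits.

461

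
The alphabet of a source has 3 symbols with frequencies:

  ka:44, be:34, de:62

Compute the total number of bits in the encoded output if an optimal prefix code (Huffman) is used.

218

Build the Huffman tree bottom-up:
be(34) + ka(44) → 78
de(62) + 78 → 140
Total encoded bits = sum of merged weights = 78 + 140 = 218.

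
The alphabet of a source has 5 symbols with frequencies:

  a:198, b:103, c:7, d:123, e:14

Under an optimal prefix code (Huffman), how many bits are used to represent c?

Huffman merges, smallest pair first:
merge c(7) and e(14): 21
merge 21 and b(103): 124
merge d(123) and 124: 247
merge a(198) and 247: 445
The subtree containing c is merged 4 times, so code length = 4.

4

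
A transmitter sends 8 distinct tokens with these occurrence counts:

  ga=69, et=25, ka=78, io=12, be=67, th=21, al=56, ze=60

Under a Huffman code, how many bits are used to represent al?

3

Repeatedly merge the two smallest:
merge io(12) and th(21): 33
merge et(25) and 33: 58
merge al(56) and 58: 114
merge ze(60) and be(67): 127
merge ga(69) and ka(78): 147
merge 114 and 127: 241
merge 147 and 241: 388
The subtree containing al is merged 3 times, so code length = 3.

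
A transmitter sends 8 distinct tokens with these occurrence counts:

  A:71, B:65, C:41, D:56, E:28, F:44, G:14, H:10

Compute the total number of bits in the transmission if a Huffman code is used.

927

Build the Huffman tree bottom-up:
H(10) + G(14) → 24
24 + E(28) → 52
C(41) + F(44) → 85
52 + D(56) → 108
B(65) + A(71) → 136
85 + 108 → 193
136 + 193 → 329
The encoded length is the sum of every internal node's weight: 24 + 52 + 85 + 108 + 136 + 193 + 329 = 927 bits.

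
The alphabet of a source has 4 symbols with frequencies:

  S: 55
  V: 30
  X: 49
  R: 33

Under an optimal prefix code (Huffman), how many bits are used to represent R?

2

Huffman merges, smallest pair first:
V(30) + R(33) → 63
X(49) + S(55) → 104
63 + 104 → 167
The subtree containing R is merged 2 times, so code length = 2.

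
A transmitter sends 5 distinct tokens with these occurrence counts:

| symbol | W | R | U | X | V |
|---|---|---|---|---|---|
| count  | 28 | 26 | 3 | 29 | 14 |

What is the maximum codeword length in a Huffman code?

Merge the two lowest-weight nodes at each step:
U(3) + V(14) → 17
17 + R(26) → 43
W(28) + X(29) → 57
43 + 57 → 100
Maximum depth reached is 3.

3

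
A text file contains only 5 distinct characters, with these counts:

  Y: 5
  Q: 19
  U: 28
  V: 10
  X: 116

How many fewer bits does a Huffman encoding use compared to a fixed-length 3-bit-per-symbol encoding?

Fixed-length: 3 bits × 178 symbols = 534 bits.
Huffman merges:
merge Y(5) and V(10): 15
merge 15 and Q(19): 34
merge U(28) and 34: 62
merge 62 and X(116): 178
Huffman total = 15 + 34 + 62 + 178 = 289 bits.
Saving = 534 − 289 = 245 bits.

245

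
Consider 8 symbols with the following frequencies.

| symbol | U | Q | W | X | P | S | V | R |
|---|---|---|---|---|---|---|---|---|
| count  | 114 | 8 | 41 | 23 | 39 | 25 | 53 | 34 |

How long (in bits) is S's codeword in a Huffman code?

Huffman merges, smallest pair first:
merge Q(8) and X(23): 31
merge S(25) and 31: 56
merge R(34) and P(39): 73
merge W(41) and V(53): 94
merge 56 and 73: 129
merge 94 and U(114): 208
merge 129 and 208: 337
S sits 3 levels below the root, so its codeword is 3 bits.

3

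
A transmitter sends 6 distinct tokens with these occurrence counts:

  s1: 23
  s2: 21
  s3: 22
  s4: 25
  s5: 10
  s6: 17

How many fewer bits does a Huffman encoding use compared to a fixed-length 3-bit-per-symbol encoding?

48

Fixed-length: 3 bits × 118 symbols = 354 bits.
Huffman merges:
combine s5(10), s6(17) → 27
combine s2(21), s3(22) → 43
combine s1(23), s4(25) → 48
combine 27, 43 → 70
combine 48, 70 → 118
Huffman total = 27 + 43 + 48 + 70 + 118 = 306 bits.
Saving = 354 − 306 = 48 bits.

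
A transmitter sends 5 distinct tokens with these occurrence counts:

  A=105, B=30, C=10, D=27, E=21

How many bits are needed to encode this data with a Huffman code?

369

Greedily combine the two least-frequent nodes:
combine C(10), E(21) → 31
combine D(27), B(30) → 57
combine 31, 57 → 88
combine 88, A(105) → 193
The encoded length is the sum of every internal node's weight: 31 + 57 + 88 + 193 = 369 bits.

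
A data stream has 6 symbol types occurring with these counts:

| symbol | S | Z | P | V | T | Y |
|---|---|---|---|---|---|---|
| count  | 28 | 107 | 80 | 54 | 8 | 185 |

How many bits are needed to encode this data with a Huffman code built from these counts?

Build the Huffman tree bottom-up:
merge T(8) and S(28): 36
merge 36 and V(54): 90
merge P(80) and 90: 170
merge Z(107) and 170: 277
merge Y(185) and 277: 462
The encoded length is the sum of every internal node's weight: 36 + 90 + 170 + 277 + 462 = 1035 bits.

1035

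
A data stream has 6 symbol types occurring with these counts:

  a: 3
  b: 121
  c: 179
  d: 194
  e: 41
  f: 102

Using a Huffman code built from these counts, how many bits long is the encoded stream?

Greedily combine the two least-frequent nodes:
merge a(3) and e(41): 44
merge 44 and f(102): 146
merge b(121) and 146: 267
merge c(179) and d(194): 373
merge 267 and 373: 640
The encoded length is the sum of every internal node's weight: 44 + 146 + 267 + 373 + 640 = 1470 bits.

1470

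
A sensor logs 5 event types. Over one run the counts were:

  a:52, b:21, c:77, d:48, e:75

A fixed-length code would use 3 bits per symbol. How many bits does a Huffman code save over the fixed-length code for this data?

Fixed-length: 3 bits × 273 symbols = 819 bits.
Huffman merges:
combine b(21), d(48) → 69
combine a(52), 69 → 121
combine e(75), c(77) → 152
combine 121, 152 → 273
Huffman total = 69 + 121 + 152 + 273 = 615 bits.
Saving = 819 − 615 = 204 bits.

204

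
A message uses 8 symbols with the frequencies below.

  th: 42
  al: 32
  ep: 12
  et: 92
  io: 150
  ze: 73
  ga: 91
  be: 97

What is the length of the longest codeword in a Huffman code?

5

Merge the two lowest-weight nodes at each step:
ep(12) + al(32) → 44
th(42) + 44 → 86
ze(73) + 86 → 159
ga(91) + et(92) → 183
be(97) + io(150) → 247
159 + 183 → 342
247 + 342 → 589
The first pair merged (ep, al) ends up deepest, at depth 5.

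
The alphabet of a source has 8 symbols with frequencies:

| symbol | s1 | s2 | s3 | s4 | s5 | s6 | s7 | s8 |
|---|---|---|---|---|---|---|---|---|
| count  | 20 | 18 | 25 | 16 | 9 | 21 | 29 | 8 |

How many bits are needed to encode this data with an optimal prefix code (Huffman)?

426

Merge the two smallest weights repeatedly:
s8(8) + s5(9) → 17
s4(16) + 17 → 33
s2(18) + s1(20) → 38
s6(21) + s3(25) → 46
s7(29) + 33 → 62
38 + 46 → 84
62 + 84 → 146
Each symbol's bit-cost is frequency × depth; summing gives 426 bits (equivalently 17 + 33 + 38 + 46 + 62 + 84 + 146).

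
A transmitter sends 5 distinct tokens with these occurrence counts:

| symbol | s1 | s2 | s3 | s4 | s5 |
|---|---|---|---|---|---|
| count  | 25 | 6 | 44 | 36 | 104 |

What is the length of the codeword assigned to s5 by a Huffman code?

1

Huffman merges, smallest pair first:
combine s2(6), s1(25) → 31
combine 31, s4(36) → 67
combine s3(44), 67 → 111
combine s5(104), 111 → 215
s5 sits one level below the root: a 1-bit codeword.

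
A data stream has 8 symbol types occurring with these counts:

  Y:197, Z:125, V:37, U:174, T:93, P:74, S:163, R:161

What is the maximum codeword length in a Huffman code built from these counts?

Merge the two lowest-weight nodes at each step:
V(37) + P(74) → 111
T(93) + 111 → 204
Z(125) + R(161) → 286
S(163) + U(174) → 337
Y(197) + 204 → 401
286 + 337 → 623
401 + 623 → 1024
Maximum depth reached is 4.

4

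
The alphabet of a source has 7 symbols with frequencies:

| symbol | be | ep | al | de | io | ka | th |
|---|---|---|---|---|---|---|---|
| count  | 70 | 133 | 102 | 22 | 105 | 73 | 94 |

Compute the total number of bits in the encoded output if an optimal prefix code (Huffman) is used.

Merge the two smallest weights repeatedly:
combine de(22), be(70) → 92
combine ka(73), 92 → 165
combine th(94), al(102) → 196
combine io(105), ep(133) → 238
combine 165, 196 → 361
combine 238, 361 → 599
Each symbol's bit-cost is frequency × depth; summing gives 1651 bits (equivalently 92 + 165 + 196 + 238 + 361 + 599).

1651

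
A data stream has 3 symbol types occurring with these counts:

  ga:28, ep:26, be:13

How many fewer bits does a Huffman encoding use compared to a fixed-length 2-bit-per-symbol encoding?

28

Fixed-length: 2 bits × 67 symbols = 134 bits.
Huffman merges:
be(13) + ep(26) → 39
ga(28) + 39 → 67
Huffman total = 39 + 67 = 106 bits.
Saving = 134 − 106 = 28 bits.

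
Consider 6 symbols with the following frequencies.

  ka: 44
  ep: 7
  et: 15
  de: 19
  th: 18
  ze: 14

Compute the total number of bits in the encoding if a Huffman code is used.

Greedily combine the two least-frequent nodes:
combine ep(7), ze(14) → 21
combine et(15), th(18) → 33
combine de(19), 21 → 40
combine 33, 40 → 73
combine ka(44), 73 → 117
Each symbol's bit-cost is frequency × depth; summing gives 284 bits (equivalently 21 + 33 + 40 + 73 + 117).

284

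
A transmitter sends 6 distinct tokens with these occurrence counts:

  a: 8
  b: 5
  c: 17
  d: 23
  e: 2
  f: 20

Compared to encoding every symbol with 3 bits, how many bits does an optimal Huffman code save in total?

Fixed-length: 3 bits × 75 symbols = 225 bits.
Huffman merges:
merge e(2) and b(5): 7
merge 7 and a(8): 15
merge 15 and c(17): 32
merge f(20) and d(23): 43
merge 32 and 43: 75
Huffman total = 7 + 15 + 32 + 43 + 75 = 172 bits.
Saving = 225 − 172 = 53 bits.

53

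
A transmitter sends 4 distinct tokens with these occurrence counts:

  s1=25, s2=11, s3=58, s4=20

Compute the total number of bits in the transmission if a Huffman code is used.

201

Merge the two smallest weights repeatedly:
merge s2(11) and s4(20): 31
merge s1(25) and 31: 56
merge 56 and s3(58): 114
Total encoded bits = sum of merged weights = 31 + 56 + 114 = 201.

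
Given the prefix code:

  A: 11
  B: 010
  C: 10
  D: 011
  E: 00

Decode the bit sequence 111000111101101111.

Read left to right; each codeword is recognised as soon as it completes (prefix code):
  11→A | 10→C | 00→E | 11→A | 11→A | 011→D | 011→D | 11→A
Decoded message: ACEAADDA

ACEAADDA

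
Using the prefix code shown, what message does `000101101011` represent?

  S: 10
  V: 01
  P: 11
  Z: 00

ZVVSSP

Read left to right; each codeword is recognised as soon as it completes (prefix code):
  00→Z | 01→V | 01→V | 10→S | 10→S | 11→P
Decoded message: ZVVSSP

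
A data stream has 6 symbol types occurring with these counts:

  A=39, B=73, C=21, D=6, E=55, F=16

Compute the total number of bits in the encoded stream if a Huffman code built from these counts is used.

Merge the two smallest weights repeatedly:
D(6) + F(16) → 22
C(21) + 22 → 43
A(39) + 43 → 82
E(55) + B(73) → 128
82 + 128 → 210
The encoded length is the sum of every internal node's weight: 22 + 43 + 82 + 128 + 210 = 485 bits.

485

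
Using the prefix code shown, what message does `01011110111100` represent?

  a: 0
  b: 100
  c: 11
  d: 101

Read left to right; each codeword is recognised as soon as it completes (prefix code):
  0→a | 101→d | 11→c | 101→d | 11→c | 100→b
Decoded message: adcdcb

adcdcb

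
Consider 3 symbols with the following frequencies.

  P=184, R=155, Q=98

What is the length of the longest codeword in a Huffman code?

2

Merge the two lowest-weight nodes at each step:
merge Q(98) and R(155): 253
merge P(184) and 253: 437
Maximum depth reached is 2.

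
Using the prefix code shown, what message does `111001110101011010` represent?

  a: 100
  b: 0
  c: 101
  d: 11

Read left to right; each codeword is recognised as soon as it completes (prefix code):
  11→d | 100→a | 11→d | 101→c | 0→b | 101→c | 101→c | 0→b
Decoded message: dadcbccb

dadcbccb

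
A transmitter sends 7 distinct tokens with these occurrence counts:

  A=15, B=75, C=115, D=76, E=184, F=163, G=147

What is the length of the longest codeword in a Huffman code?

4

Merge the two lowest-weight nodes at each step:
merge A(15) and B(75): 90
merge D(76) and 90: 166
merge C(115) and G(147): 262
merge F(163) and 166: 329
merge E(184) and 262: 446
merge 329 and 446: 775
Maximum depth reached is 4.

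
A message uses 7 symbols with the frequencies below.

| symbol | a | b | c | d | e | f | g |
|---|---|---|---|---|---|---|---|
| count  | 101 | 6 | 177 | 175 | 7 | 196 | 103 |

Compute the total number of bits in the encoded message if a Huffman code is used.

1874

Build the Huffman tree bottom-up:
combine b(6), e(7) → 13
combine 13, a(101) → 114
combine g(103), 114 → 217
combine d(175), c(177) → 352
combine f(196), 217 → 413
combine 352, 413 → 765
The encoded length is the sum of every internal node's weight: 13 + 114 + 217 + 352 + 413 + 765 = 1874 bits.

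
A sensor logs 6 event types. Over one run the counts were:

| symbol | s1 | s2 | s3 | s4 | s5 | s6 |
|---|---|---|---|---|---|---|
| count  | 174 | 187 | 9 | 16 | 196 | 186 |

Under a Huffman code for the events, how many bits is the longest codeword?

Merge the two lowest-weight nodes at each step:
combine s3(9), s4(16) → 25
combine 25, s1(174) → 199
combine s6(186), s2(187) → 373
combine s5(196), 199 → 395
combine 373, 395 → 768
The rarest symbols sit at the bottom; the longest codeword is 4 bits.

4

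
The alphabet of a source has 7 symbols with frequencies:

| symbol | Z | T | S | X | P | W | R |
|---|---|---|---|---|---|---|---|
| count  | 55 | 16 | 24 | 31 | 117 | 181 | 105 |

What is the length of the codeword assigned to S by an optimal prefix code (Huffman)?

Repeatedly merge the two smallest:
combine T(16), S(24) → 40
combine X(31), 40 → 71
combine Z(55), 71 → 126
combine R(105), P(117) → 222
combine 126, W(181) → 307
combine 222, 307 → 529
S sits 5 levels below the root, so its codeword is 5 bits.

5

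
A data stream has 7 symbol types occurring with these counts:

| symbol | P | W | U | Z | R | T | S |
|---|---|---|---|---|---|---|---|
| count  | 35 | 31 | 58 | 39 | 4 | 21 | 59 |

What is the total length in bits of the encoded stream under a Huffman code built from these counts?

Build the Huffman tree bottom-up:
combine R(4), T(21) → 25
combine 25, W(31) → 56
combine P(35), Z(39) → 74
combine 56, U(58) → 114
combine S(59), 74 → 133
combine 114, 133 → 247
The encoded length is the sum of every internal node's weight: 25 + 56 + 74 + 114 + 133 + 247 = 649 bits.

649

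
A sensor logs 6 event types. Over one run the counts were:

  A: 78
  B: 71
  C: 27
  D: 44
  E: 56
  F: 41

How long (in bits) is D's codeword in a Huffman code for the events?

Huffman merges, smallest pair first:
combine C(27), F(41) → 68
combine D(44), E(56) → 100
combine 68, B(71) → 139
combine A(78), 100 → 178
combine 139, 178 → 317
D sits 3 levels below the root, so its codeword is 3 bits.

3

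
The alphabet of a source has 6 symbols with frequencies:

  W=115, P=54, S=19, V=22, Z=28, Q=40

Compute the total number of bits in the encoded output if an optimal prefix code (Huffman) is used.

645

Greedily combine the two least-frequent nodes:
merge S(19) and V(22): 41
merge Z(28) and Q(40): 68
merge 41 and P(54): 95
merge 68 and 95: 163
merge W(115) and 163: 278
The encoded length is the sum of every internal node's weight: 41 + 68 + 95 + 163 + 278 = 645 bits.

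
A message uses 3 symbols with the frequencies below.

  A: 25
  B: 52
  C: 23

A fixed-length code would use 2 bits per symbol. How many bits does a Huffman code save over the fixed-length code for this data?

52

Fixed-length: 2 bits × 100 symbols = 200 bits.
Huffman merges:
combine C(23), A(25) → 48
combine 48, B(52) → 100
Huffman total = 48 + 100 = 148 bits.
Saving = 200 − 148 = 52 bits.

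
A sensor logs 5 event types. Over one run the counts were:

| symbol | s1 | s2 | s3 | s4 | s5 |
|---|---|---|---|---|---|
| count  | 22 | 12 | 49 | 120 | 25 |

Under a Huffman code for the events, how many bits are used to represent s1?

Huffman merges, smallest pair first:
combine s2(12), s1(22) → 34
combine s5(25), 34 → 59
combine s3(49), 59 → 108
combine 108, s4(120) → 228
s1 sits 4 levels below the root, so its codeword is 4 bits.

4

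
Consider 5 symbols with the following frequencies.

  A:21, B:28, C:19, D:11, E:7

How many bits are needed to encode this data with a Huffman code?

190

Merge the two smallest weights repeatedly:
merge E(7) and D(11): 18
merge 18 and C(19): 37
merge A(21) and B(28): 49
merge 37 and 49: 86
Total encoded bits = sum of merged weights = 18 + 37 + 49 + 86 = 190.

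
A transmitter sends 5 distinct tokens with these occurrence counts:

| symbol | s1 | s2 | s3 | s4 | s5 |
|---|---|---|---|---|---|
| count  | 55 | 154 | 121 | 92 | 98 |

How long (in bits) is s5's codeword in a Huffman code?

Repeatedly merge the two smallest:
s1(55) + s4(92) → 147
s5(98) + s3(121) → 219
147 + s2(154) → 301
219 + 301 → 520
s5 sits 2 levels below the root, so its codeword is 2 bits.

2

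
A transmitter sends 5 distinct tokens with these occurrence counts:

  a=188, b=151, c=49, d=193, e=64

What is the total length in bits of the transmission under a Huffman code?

Greedily combine the two least-frequent nodes:
merge c(49) and e(64): 113
merge 113 and b(151): 264
merge a(188) and d(193): 381
merge 264 and 381: 645
The encoded length is the sum of every internal node's weight: 113 + 264 + 381 + 645 = 1403 bits.

1403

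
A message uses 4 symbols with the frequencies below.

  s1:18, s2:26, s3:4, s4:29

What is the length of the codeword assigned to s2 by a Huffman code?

2

Repeatedly merge the two smallest:
merge s3(4) and s1(18): 22
merge 22 and s2(26): 48
merge s4(29) and 48: 77
s2 sits 2 levels below the root, so its codeword is 2 bits.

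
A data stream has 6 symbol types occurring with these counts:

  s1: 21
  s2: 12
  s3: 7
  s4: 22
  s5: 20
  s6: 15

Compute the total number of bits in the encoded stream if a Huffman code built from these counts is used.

247

Merge the two smallest weights repeatedly:
s3(7) + s2(12) → 19
s6(15) + 19 → 34
s5(20) + s1(21) → 41
s4(22) + 34 → 56
41 + 56 → 97
Total encoded bits = sum of merged weights = 19 + 34 + 41 + 56 + 97 = 247.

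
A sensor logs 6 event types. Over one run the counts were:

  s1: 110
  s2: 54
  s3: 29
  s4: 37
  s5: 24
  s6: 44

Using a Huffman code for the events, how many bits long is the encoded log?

Build the Huffman tree bottom-up:
merge s5(24) and s3(29): 53
merge s4(37) and s6(44): 81
merge 53 and s2(54): 107
merge 81 and 107: 188
merge s1(110) and 188: 298
Each symbol's bit-cost is frequency × depth; summing gives 727 bits (equivalently 53 + 81 + 107 + 188 + 298).

727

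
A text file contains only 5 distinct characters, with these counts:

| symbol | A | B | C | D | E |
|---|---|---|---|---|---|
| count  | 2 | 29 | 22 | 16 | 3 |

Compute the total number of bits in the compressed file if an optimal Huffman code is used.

141

Build the Huffman tree bottom-up:
merge A(2) and E(3): 5
merge 5 and D(16): 21
merge 21 and C(22): 43
merge B(29) and 43: 72
Each symbol's bit-cost is frequency × depth; summing gives 141 bits (equivalently 5 + 21 + 43 + 72).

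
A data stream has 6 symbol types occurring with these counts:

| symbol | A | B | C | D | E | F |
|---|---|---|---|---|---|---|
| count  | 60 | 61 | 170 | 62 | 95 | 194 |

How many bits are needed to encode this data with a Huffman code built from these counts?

Greedily combine the two least-frequent nodes:
merge A(60) and B(61): 121
merge D(62) and E(95): 157
merge 121 and 157: 278
merge C(170) and F(194): 364
merge 278 and 364: 642
The encoded length is the sum of every internal node's weight: 121 + 157 + 278 + 364 + 642 = 1562 bits.

1562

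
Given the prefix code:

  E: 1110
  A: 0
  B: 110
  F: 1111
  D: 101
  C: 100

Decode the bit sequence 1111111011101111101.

Read left to right; each codeword is recognised as soon as it completes (prefix code):
  1111→F | 1110→E | 1110→E | 1111→F | 101→D
Decoded message: FEEFD

FEEFD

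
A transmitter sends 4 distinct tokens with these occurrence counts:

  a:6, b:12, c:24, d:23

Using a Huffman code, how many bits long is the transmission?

Greedily combine the two least-frequent nodes:
merge a(6) and b(12): 18
merge 18 and d(23): 41
merge c(24) and 41: 65
The encoded length is the sum of every internal node's weight: 18 + 41 + 65 = 124 bits.

124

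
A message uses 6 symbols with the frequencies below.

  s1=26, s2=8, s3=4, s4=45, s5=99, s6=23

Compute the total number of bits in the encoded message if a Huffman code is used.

419

Greedily combine the two least-frequent nodes:
combine s3(4), s2(8) → 12
combine 12, s6(23) → 35
combine s1(26), 35 → 61
combine s4(45), 61 → 106
combine s5(99), 106 → 205
Each symbol's bit-cost is frequency × depth; summing gives 419 bits (equivalently 12 + 35 + 61 + 106 + 205).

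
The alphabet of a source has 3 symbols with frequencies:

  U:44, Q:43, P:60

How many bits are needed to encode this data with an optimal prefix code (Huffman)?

Merge the two smallest weights repeatedly:
merge Q(43) and U(44): 87
merge P(60) and 87: 147
Each symbol's bit-cost is frequency × depth; summing gives 234 bits (equivalently 87 + 147).

234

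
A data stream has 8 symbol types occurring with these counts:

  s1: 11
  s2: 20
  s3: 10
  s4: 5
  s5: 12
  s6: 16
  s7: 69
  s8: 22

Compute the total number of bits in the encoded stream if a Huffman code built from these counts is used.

Build the Huffman tree bottom-up:
s4(5) + s3(10) → 15
s1(11) + s5(12) → 23
15 + s6(16) → 31
s2(20) + s8(22) → 42
23 + 31 → 54
42 + 54 → 96
s7(69) + 96 → 165
Each symbol's bit-cost is frequency × depth; summing gives 426 bits (equivalently 15 + 23 + 31 + 42 + 54 + 96 + 165).

426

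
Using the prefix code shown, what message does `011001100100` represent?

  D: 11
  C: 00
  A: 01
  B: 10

Read left to right; each codeword is recognised as soon as it completes (prefix code):
  01→A | 10→B | 01→A | 10→B | 01→A | 00→C
Decoded message: ABABAC

ABABAC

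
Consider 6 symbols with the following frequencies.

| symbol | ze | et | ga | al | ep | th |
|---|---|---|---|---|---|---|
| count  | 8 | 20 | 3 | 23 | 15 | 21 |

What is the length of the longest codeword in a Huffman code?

4

Merge the two lowest-weight nodes at each step:
merge ga(3) and ze(8): 11
merge 11 and ep(15): 26
merge et(20) and th(21): 41
merge al(23) and 26: 49
merge 41 and 49: 90
The first pair merged (ga, ze) ends up deepest, at depth 4.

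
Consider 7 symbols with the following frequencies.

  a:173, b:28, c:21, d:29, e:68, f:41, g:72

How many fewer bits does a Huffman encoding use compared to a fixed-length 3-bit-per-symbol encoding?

227

Fixed-length: 3 bits × 432 symbols = 1296 bits.
Huffman merges:
c(21) + b(28) → 49
d(29) + f(41) → 70
49 + e(68) → 117
70 + g(72) → 142
117 + 142 → 259
a(173) + 259 → 432
Huffman total = 49 + 70 + 117 + 142 + 259 + 432 = 1069 bits.
Saving = 1296 − 1069 = 227 bits.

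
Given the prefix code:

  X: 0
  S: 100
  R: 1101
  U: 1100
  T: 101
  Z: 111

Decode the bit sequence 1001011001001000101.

Read left to right; each codeword is recognised as soon as it completes (prefix code):
  100→S | 101→T | 100→S | 100→S | 100→S | 0→X | 101→T
Decoded message: STSSSXT

STSSSXT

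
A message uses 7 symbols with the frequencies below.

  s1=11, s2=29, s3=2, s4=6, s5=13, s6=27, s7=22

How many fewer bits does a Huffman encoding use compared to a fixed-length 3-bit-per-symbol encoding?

51

Fixed-length: 3 bits × 110 symbols = 330 bits.
Huffman merges:
merge s3(2) and s4(6): 8
merge 8 and s1(11): 19
merge s5(13) and 19: 32
merge s7(22) and s6(27): 49
merge s2(29) and 32: 61
merge 49 and 61: 110
Huffman total = 8 + 19 + 32 + 49 + 61 + 110 = 279 bits.
Saving = 330 − 279 = 51 bits.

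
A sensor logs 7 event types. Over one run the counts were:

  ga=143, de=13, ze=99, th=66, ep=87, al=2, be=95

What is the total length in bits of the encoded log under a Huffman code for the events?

1274

Build the Huffman tree bottom-up:
al(2) + de(13) → 15
15 + th(66) → 81
81 + ep(87) → 168
be(95) + ze(99) → 194
ga(143) + 168 → 311
194 + 311 → 505
The encoded length is the sum of every internal node's weight: 15 + 81 + 168 + 194 + 311 + 505 = 1274 bits.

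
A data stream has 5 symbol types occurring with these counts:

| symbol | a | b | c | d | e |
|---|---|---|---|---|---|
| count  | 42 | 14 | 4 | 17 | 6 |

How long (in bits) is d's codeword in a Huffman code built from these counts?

2

Repeatedly merge the two smallest:
c(4) + e(6) → 10
10 + b(14) → 24
d(17) + 24 → 41
41 + a(42) → 83
d sits 2 levels below the root, so its codeword is 2 bits.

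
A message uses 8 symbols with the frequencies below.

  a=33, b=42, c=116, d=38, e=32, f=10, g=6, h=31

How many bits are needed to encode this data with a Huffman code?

Merge the two smallest weights repeatedly:
combine g(6), f(10) → 16
combine 16, h(31) → 47
combine e(32), a(33) → 65
combine d(38), b(42) → 80
combine 47, 65 → 112
combine 80, 112 → 192
combine c(116), 192 → 308
Total encoded bits = sum of merged weights = 16 + 47 + 65 + 80 + 112 + 192 + 308 = 820.

820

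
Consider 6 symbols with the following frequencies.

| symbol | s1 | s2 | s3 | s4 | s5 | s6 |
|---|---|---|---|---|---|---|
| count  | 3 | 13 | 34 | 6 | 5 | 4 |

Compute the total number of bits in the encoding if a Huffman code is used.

Merge the two smallest weights repeatedly:
s1(3) + s6(4) → 7
s5(5) + s4(6) → 11
7 + 11 → 18
s2(13) + 18 → 31
31 + s3(34) → 65
Each symbol's bit-cost is frequency × depth; summing gives 132 bits (equivalently 7 + 11 + 18 + 31 + 65).

132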